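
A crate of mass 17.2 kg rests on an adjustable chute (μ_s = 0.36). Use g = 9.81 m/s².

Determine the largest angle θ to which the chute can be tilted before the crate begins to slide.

θ_max ≈ 19.8°

At the slip threshold, m g sin θ = μ_s · m g cos θ, so tan θ = μ_s.
θ_max = arctan(0.36) = 19.8°.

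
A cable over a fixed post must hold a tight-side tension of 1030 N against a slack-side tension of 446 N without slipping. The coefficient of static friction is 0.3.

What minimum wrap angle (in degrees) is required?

T₂/T₁ = e^{μβ} → β = ln(T₂/T₁)/μ.
β = ln(1030/446)/0.3 = 0.837/0.3 = 2.79 rad.
In degrees: β = 2.79 × 180/π = 160°.

β_min ≈ 160°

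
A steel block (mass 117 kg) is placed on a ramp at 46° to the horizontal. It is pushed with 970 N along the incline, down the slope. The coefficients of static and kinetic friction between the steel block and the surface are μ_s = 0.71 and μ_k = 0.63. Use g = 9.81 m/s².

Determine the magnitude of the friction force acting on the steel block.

f ≈ 502 N (up the incline)

The normal reaction is N = m g cos θ = 797.3 N.
For equilibrium along the incline the friction force must supply f = m g sin θ + P = 825.6 + 970 = 1796 N (positive meaning up-slope).
The static-friction ceiling is μ_s N = 0.71 × 797.3 = 566.1 N.
Since |1796| > 566.1 N, static friction cannot hold it; the steel block slides down the incline and kinetic friction applies: f = μ_k N = 0.63 × 797.3 = 502 N.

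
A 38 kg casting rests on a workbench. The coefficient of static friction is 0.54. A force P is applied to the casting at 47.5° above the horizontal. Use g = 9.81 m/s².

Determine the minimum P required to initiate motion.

P ≈ 187 N

N = m g − P sin α (the pull lifts the casting).
At impending slip, P cos α = μ_s N = μ_s (m g − P sin α).
Solving: P (cos α + μ_s sin α) = μ_s m g → P = 0.54×373/(cos 47.5° + 0.54 sin 47.5°) = 201/1.074 = 187 N.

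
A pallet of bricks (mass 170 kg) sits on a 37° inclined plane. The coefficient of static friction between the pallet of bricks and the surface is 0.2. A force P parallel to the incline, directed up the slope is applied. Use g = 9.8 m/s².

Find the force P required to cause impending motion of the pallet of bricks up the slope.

At impending motion up the slope, friction acts down-slope at its limit: f = μ_s N.
P is parallel to the surface, so N = m g cos θ = 1330 N.
Along the incline: P = m g sin θ + μ_s N = 1000 + 0.2×1330 = 1270 N.

P ≈ 1270 N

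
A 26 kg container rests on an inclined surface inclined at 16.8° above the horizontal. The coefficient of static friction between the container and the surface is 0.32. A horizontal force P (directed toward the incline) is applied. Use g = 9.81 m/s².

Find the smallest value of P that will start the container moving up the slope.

At impending motion up the slope, friction acts down-slope at its limit: f = μ_s N.
Perpendicular to the incline: N = m g cos θ + P sin θ.
Along the incline: P cos θ = m g sin θ + μ_s N = m g sin θ + μ_s (m g cos θ + P sin θ).
Solving, P (cos θ − μ_s sin θ) = m g (sin θ + μ_s cos θ), so P = 26×9.81×(sin 16.8° + 0.32 cos 16.8°)/(cos 16.8° − 0.32 sin 16.8°) = 255×0.5954/0.8648 = 176 N.

P ≈ 176 N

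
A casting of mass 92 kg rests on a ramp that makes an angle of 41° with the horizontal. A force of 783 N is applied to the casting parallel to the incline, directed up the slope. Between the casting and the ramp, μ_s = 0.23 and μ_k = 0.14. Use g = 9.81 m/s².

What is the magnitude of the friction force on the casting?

f ≈ 95.4 N (down the incline)

The normal reaction is N = m g cos θ = 681.1 N.
The friction needed for equilibrium is m g sin θ − P = 592.1 − 783 = -190.9 N, measured positive up-slope.
The static-friction ceiling is μ_s N = 0.23 × 681.1 = 156.7 N.
|-190.9| exceeds 156.7 N, so the casting slips up-slope; friction is kinetic, f = μ_k N = 0.14×681.1 = 95.4 N.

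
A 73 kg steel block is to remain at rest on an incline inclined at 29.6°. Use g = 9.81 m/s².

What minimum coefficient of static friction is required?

At the slip threshold m g sin θ = μ_s m g cos θ, so μ_s,min = tan θ.
μ_s,min = tan 29.6° = 0.568.

μ_s,min ≈ 0.568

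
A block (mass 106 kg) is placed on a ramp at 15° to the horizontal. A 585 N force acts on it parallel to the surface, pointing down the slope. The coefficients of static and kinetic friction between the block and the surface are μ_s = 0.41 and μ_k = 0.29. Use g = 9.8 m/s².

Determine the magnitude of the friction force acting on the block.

f ≈ 291 N (up the incline)

Perpendicular to the surface, N = m g cos θ = 106·9.8·cos 15° = 1003 N.
The friction needed for equilibrium is m g sin θ + P = 268.9 + 585 = 853.9 N, measured positive up-slope.
Static friction can supply at most μ_s N = 411.4 N.
|853.9| exceeds 411.4 N, so the block slips down-slope; friction is kinetic, f = μ_k N = 0.29×1003 = 291 N.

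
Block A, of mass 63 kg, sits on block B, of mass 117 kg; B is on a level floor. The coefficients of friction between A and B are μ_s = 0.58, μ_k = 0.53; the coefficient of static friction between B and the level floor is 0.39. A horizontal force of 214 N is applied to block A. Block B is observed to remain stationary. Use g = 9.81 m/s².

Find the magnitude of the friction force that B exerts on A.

f ≈ 214 N

Normal force at the A–B interface: N₁ = m_A g = 618 N.
Maximum static friction on A from B: μ_s N₁ = 0.58×618 = 358.5 N.
P = 214 N is within that limit, so A and B move together (both at rest); the A–B friction is simply f₁ = P = 214 N.
By Newton's third law B feels 214 N forward from A. With B stationary, the floor's static friction on B balances it: f₂ = 214 N (well within μ_s(m_A+m_B)g = 688.7 N).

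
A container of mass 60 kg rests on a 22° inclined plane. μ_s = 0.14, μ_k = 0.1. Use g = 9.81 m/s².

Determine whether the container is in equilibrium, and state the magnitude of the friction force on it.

f ≈ 54.6 N

N = m g cos θ = 546 N.
Down-slope weight component: m g sin θ = 220 N.
μ_s N = 76.4 N.
220 > 76.4 N, so it slides; kinetic friction f = μ_k N = 0.1×546 = 54.6 N.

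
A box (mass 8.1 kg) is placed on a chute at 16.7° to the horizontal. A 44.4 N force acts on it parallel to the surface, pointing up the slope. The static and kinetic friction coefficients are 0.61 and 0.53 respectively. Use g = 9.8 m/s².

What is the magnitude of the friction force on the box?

f ≈ 21.6 N (down the incline)

Normal force: N = m g cos θ = 8.1 × 9.8 × cos 16.7° = 76.03 N.
Parallel to the incline, ΣF = 0 gives f = m g sin θ − P = 22.81 − 44.4 = -21.59 N (up-slope positive).
Maximum static friction available: μ_s N = 0.61 × 76.03 = 46.38 N.
Since |-21.59| ≤ 46.38 N, the box remains in static equilibrium and friction takes exactly the required value.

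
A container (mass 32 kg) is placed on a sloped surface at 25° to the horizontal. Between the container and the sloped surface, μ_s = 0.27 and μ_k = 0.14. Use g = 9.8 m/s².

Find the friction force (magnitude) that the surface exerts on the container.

f ≈ 39.8 N (up the incline)

The normal reaction is N = m g cos θ = 284.2 N.
For equilibrium along the incline, friction must balance the weight component: f = m g sin θ = 132.5 N up the slope.
The static-friction ceiling is μ_s N = 0.27 × 284.2 = 76.74 N.
|132.5| exceeds 76.74 N, so the container slips down-slope; friction is kinetic, f = μ_k N = 0.14×284.2 = 39.8 N.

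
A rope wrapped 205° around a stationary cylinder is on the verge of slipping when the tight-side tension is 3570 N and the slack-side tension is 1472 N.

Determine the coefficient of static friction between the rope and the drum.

μ ≈ 0.248

T₂/T₁ = e^{μβ} → μ = ln(T₂/T₁)/β.
β = 205° = 3.578 rad.
μ = ln(3570/1472)/3.578 = ln(2.425)/3.578 = 0.248.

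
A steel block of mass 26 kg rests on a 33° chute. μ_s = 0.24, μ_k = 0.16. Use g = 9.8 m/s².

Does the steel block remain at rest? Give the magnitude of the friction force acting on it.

f ≈ 34.2 N

N = m g cos θ = 214 N.
Down-slope weight component: m g sin θ = 139 N.
μ_s N = 51.3 N.
139 > 51.3 N, so it slides; kinetic friction f = μ_k N = 0.16×214 = 34.2 N.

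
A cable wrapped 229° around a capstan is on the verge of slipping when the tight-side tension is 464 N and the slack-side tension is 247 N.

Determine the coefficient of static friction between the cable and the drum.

T₂/T₁ = e^{μβ} → μ = ln(T₂/T₁)/β.
β = 229° = 3.997 rad.
μ = ln(464/247)/3.997 = ln(1.879)/3.997 = 0.158.

μ ≈ 0.158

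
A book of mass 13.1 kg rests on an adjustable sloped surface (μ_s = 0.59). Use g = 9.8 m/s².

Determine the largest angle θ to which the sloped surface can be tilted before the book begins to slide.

θ_max ≈ 30.5°

At the slip threshold, m g sin θ = μ_s · m g cos θ, so tan θ = μ_s.
θ_max = arctan(0.59) = 30.5°.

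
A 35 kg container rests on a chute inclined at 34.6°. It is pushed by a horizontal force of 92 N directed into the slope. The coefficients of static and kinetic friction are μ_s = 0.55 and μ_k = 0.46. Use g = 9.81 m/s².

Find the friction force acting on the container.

f ≈ 119 N (up the incline)

Normal direction: N = m g cos θ + P sin θ = 334.9 N.
Along the incline, the net driving force (taking up-slope positive) is P cos θ − m g sin θ = 75.73 − 195 = -119.2 N, so equilibrium requires friction f = 119.2 N (up-slope).
The limit of static friction is μ_s N = 184.2 N.
Since 119.2 N is within the 184.2 N limit, the container stays put and friction is exactly 119 N.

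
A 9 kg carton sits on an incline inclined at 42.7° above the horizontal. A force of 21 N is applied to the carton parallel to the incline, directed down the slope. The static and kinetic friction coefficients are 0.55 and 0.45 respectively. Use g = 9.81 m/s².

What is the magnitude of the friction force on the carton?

Normal force: N = m g cos θ = 9 × 9.81 × cos 42.7° = 64.89 N.
The friction needed for equilibrium is m g sin θ + P = 59.87 + 21 = 80.87 N, measured positive up-slope.
Maximum static friction available: μ_s N = 0.55 × 64.89 = 35.69 N.
Since |80.87| > 35.69 N, static friction cannot hold it; the carton slides down the incline and kinetic friction applies: f = μ_k N = 0.45 × 64.89 = 29.2 N.

f ≈ 29.2 N (up the incline)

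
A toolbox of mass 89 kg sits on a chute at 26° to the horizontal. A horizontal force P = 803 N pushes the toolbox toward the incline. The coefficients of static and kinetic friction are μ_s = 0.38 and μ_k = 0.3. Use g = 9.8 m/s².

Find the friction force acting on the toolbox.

f ≈ 339 N (down the incline)

Normal direction: N = m g cos θ + P sin θ = 1136 N.
Parallel to the incline: P cos θ − m g sin θ = 721.7 − 382.3 = 339.4 N; the friction needed to balance this is 339.4 N acting down the slope.
The limit of static friction is μ_s N = 431.7 N.
|f_req| = 339.4 ≤ 431.7 N → the toolbox is in equilibrium; friction equals the required value.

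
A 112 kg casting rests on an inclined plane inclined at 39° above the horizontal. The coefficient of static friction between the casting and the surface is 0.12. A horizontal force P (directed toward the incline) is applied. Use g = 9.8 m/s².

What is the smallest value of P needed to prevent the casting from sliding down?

P_min ≈ 690 N

The casting tends to slide down (tan θ > μ_s), so at the point of impending slip friction acts up-slope at its limit: f = μ_s N.
Perpendicular to the incline: N = m g cos θ + P sin θ.
Along the incline: P cos θ + μ_s N = m g sin θ, i.e. P cos θ + μ_s (m g cos θ + P sin θ) = m g sin θ.
Solving, P (cos θ + μ_s sin θ) = m g (sin θ − μ_s cos θ), so P = 1100×0.5361/0.8527 = 690 N.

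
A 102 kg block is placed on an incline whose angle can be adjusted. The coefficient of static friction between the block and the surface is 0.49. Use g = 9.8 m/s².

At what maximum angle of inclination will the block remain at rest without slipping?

θ_max ≈ 26.1°

At the slip threshold, m g sin θ = μ_s · m g cos θ, so tan θ = μ_s.
θ_max = arctan(0.49) = 26.1°.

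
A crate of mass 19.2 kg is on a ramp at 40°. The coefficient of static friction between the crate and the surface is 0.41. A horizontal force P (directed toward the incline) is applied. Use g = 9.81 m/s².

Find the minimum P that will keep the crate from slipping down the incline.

The crate tends to slide down (tan θ > μ_s), so at the point of impending slip friction acts up-slope at its limit: f = μ_s N.
Perpendicular to the incline: N = m g cos θ + P sin θ.
Along the incline: P cos θ + μ_s N = m g sin θ, i.e. P cos θ + μ_s (m g cos θ + P sin θ) = m g sin θ.
Solving, P (cos θ + μ_s sin θ) = m g (sin θ − μ_s cos θ), so P = 188×0.3287/1.03 = 60.1 N.

P_min ≈ 60.1 N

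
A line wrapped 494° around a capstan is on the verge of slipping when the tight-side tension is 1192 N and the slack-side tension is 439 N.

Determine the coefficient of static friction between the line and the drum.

T₂/T₁ = e^{μβ} → μ = ln(T₂/T₁)/β.
β = 494° = 8.622 rad.
μ = ln(1192/439)/8.622 = ln(2.715)/8.622 = 0.116.

μ ≈ 0.116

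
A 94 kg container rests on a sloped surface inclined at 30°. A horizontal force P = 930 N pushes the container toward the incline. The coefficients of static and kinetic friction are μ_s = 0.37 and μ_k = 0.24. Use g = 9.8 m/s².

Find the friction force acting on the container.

The horizontal push has a component P sin θ into the surface, so N = m g cos θ + P sin θ = 797.8 + 465 = 1263 N.
Along the incline, the net driving force (taking up-slope positive) is P cos θ − m g sin θ = 805.4 − 460.6 = 344.8 N, so equilibrium requires friction f = -344.8 N (down-slope).
The limit of static friction is μ_s N = 467.2 N.
Since 344.8 N is within the 467.2 N limit, the container stays put and friction is exactly 345 N.

f ≈ 345 N (down the incline)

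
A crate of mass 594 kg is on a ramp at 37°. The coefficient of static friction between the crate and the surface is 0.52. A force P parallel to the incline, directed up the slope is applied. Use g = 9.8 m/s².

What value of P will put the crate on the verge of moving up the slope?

P ≈ 5920 N

At impending motion up the slope, friction acts down-slope at its limit: f = μ_s N.
P is parallel to the surface, so N = m g cos θ = 4650 N.
Along the incline: P = m g sin θ + μ_s N = 3500 + 0.52×4650 = 5920 N.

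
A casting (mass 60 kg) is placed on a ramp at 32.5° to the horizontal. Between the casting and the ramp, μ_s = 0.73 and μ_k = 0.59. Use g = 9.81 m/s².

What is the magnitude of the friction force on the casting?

The normal reaction is N = m g cos θ = 496.4 N.
Along the slope the weight component is m g sin θ = 316.3 N; friction must supply exactly this, acting up-slope.
The static-friction ceiling is μ_s N = 0.73 × 496.4 = 362.4 N.
Since |316.3| ≤ 362.4 N, the casting remains in static equilibrium and friction takes exactly the required value.

f ≈ 316 N (up the incline)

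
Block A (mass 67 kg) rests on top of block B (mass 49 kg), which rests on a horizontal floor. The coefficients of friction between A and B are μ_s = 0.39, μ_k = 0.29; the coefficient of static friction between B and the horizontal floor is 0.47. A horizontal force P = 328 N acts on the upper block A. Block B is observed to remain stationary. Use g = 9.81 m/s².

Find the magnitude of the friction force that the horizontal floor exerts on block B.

f ≈ 191 N

The normal force B exerts on A is simply A's weight, N₁ = 657.3 N.
Maximum static friction on A from B: μ_s N₁ = 0.39×657.3 = 256.3 N.
Since P = 328 N > 256.3 N, A slides on B; the A–B friction is kinetic: f₁ = μ_k N₁ = 0.29×657.3 = 191 N.
B experiences an equal 191 N forward from A (third law). B is in equilibrium, so the floor supplies f₂ = 191 N of static friction (limit μ_s(m_A+m_B)g = 534.8 N, not exceeded).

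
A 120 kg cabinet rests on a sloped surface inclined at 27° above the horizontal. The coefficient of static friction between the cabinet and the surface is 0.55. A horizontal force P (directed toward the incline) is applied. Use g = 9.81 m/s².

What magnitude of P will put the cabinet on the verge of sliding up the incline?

At impending motion up the slope, friction acts down-slope at its limit: f = μ_s N.
Perpendicular to the incline: N = m g cos θ + P sin θ.
Along the incline: P cos θ = m g sin θ + μ_s N = m g sin θ + μ_s (m g cos θ + P sin θ).
Solving, P (cos θ − μ_s sin θ) = m g (sin θ + μ_s cos θ), so P = 120×9.81×(sin 27° + 0.55 cos 27°)/(cos 27° − 0.55 sin 27°) = 1180×0.944/0.6413 = 1730 N.

P ≈ 1730 N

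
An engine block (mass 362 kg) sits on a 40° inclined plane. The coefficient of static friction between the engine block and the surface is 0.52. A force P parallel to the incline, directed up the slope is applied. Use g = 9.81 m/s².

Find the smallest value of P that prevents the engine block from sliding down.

The engine block tends to slide down (tan θ > μ_s), so at the point of impending slip friction acts up-slope at its limit: f = μ_s N.
P is parallel to the surface, so N = m g cos θ = 2720 N.
Along the incline: P + μ_s N = m g sin θ, so P = 2280 − 0.52×2720 = 868 N.

P_min ≈ 868 N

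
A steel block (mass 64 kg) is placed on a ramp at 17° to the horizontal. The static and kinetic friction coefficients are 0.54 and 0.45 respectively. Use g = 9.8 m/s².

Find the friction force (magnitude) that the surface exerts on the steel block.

Perpendicular to the surface, N = m g cos θ = 64·9.8·cos 17° = 599.8 N.
For equilibrium along the incline, friction must balance the weight component: f = m g sin θ = 183.4 N up the slope.
The static-friction ceiling is μ_s N = 0.54 × 599.8 = 323.9 N.
Since |183.4| ≤ 323.9 N, the steel block remains in static equilibrium and friction takes exactly the required value.

f ≈ 183 N (up the incline)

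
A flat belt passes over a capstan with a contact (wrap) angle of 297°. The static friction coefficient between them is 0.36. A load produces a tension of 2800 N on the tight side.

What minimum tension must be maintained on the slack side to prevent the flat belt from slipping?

Capstan equation at impending slip: T_tight/T_slack = e^{μβ}.
β = 297° = 5.184 rad; e^{μβ} = e^{0.36×5.184} = 6.463.
T_slack = T_tight / e^{μβ} = 2800 / 6.463 = 433 N.

T_min ≈ 433 N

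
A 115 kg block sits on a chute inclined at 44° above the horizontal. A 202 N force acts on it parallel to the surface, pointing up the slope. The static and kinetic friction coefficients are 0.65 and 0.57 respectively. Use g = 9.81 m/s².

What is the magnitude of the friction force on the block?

f ≈ 463 N (up the incline)

Normal force: N = m g cos θ = 115 × 9.81 × cos 44° = 811.5 N.
For equilibrium along the incline the friction force must supply f = m g sin θ − P = 783.7 − 202 = 581.7 N (positive meaning up-slope).
The static-friction ceiling is μ_s N = 0.65 × 811.5 = 527.5 N.
Since |581.7| > 527.5 N, static friction cannot hold it; the block slides down the incline and kinetic friction applies: f = μ_k N = 0.57 × 811.5 = 463 N.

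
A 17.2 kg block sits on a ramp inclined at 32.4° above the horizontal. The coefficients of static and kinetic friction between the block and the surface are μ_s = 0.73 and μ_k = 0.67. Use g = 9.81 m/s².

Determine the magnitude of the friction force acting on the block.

f ≈ 90.4 N (up the incline)

The normal reaction is N = m g cos θ = 142.5 N.
Along the slope the weight component is m g sin θ = 90.41 N; friction must supply exactly this, acting up-slope.
The static-friction ceiling is μ_s N = 0.73 × 142.5 = 104 N.
Since |90.41| ≤ 104 N, no slip — friction simply equals what equilibrium demands.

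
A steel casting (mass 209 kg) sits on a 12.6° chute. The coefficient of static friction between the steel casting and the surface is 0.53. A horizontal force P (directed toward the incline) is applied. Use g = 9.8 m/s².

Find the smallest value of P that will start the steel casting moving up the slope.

At impending motion up the slope, friction acts down-slope at its limit: f = μ_s N.
Perpendicular to the incline: N = m g cos θ + P sin θ.
Along the incline: P cos θ = m g sin θ + μ_s N = m g sin θ + μ_s (m g cos θ + P sin θ).
Solving, P (cos θ − μ_s sin θ) = m g (sin θ + μ_s cos θ), so P = 209×9.8×(sin 12.6° + 0.53 cos 12.6°)/(cos 12.6° − 0.53 sin 12.6°) = 2050×0.7354/0.8603 = 1750 N.

P ≈ 1750 N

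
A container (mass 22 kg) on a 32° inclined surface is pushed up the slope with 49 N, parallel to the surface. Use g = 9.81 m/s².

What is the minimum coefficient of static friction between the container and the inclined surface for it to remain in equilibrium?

μ_s,min ≈ 0.357

N = m g cos θ = 183 N.
Friction must make up the shortfall along the incline: f = m g sin θ − P = 114.4 − 49 = 65.37 N.
At the threshold f = μ_s N, so μ_s,min = 65.37/183 = 0.357.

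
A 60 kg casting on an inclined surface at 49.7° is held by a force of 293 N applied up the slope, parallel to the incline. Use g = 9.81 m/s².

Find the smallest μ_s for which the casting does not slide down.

μ_s,min ≈ 0.41

N = m g cos θ = 380.7 N.
Friction must make up the shortfall along the incline: f = m g sin θ − P = 448.9 − 293 = 155.9 N.
At the threshold f = μ_s N, so μ_s,min = 155.9/380.7 = 0.41.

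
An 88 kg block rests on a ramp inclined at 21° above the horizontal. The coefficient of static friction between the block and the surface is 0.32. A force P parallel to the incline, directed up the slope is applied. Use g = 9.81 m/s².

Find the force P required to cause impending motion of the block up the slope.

At impending motion up the slope, friction acts down-slope at its limit: f = μ_s N.
P is parallel to the surface, so N = m g cos θ = 806 N.
Along the incline: P = m g sin θ + μ_s N = 309 + 0.32×806 = 567 N.

P ≈ 567 N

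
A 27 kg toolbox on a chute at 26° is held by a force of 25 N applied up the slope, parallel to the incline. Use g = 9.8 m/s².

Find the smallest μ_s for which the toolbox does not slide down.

μ_s,min ≈ 0.383

N = m g cos θ = 237.8 N.
Friction must make up the shortfall along the incline: f = m g sin θ − P = 116 − 25 = 90.99 N.
At the threshold f = μ_s N, so μ_s,min = 90.99/237.8 = 0.383.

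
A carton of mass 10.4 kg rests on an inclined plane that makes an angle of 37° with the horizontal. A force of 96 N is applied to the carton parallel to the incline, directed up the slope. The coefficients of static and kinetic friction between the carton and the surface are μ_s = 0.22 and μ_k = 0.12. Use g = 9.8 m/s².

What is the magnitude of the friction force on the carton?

The normal reaction is N = m g cos θ = 81.4 N.
The friction needed for equilibrium is m g sin θ − P = 61.34 − 96 = -34.66 N, measured positive up-slope.
The static-friction ceiling is μ_s N = 0.22 × 81.4 = 17.91 N.
Since |-34.66| > 17.91 N, static friction cannot hold it; the carton slides up the incline and kinetic friction applies: f = μ_k N = 0.12 × 81.4 = 9.77 N.

f ≈ 9.77 N (down the incline)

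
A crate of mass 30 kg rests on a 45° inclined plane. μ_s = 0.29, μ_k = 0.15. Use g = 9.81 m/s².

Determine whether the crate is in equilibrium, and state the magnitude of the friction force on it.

f ≈ 31.2 N

N = m g cos θ = 208 N.
Down-slope weight component: m g sin θ = 208 N.
μ_s N = 60.3 N.
208 > 60.3 N, so it slides; kinetic friction f = μ_k N = 0.15×208 = 31.2 N.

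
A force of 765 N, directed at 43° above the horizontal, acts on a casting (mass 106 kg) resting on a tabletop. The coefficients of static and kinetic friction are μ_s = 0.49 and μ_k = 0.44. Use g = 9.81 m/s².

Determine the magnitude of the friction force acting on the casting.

f ≈ 228 N

The vertical component of P reduces the normal force: N = m g − P sin α = 1040 − 521.7 = 518.1 N.
For equilibrium, f = P cos α = 765×cos 43° = 559.5 N.
μ_s N = 0.49 × 518.1 = 253.9 N.
The required friction exceeds μ_s N, so the casting moves and f = μ_k N = 228 N.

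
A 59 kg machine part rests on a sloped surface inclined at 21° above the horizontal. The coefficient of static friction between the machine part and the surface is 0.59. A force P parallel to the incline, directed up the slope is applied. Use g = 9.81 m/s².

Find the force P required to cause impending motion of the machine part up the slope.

P ≈ 526 N

At impending motion up the slope, friction acts down-slope at its limit: f = μ_s N.
P is parallel to the surface, so N = m g cos θ = 540 N.
Along the incline: P = m g sin θ + μ_s N = 207 + 0.59×540 = 526 N.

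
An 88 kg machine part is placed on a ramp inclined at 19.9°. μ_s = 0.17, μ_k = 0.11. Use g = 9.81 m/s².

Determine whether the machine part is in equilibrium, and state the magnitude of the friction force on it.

f ≈ 89.3 N

N = m g cos θ = 812 N.
Down-slope weight component: m g sin θ = 294 N.
μ_s N = 138 N.
294 > 138 N, so it slides; kinetic friction f = μ_k N = 0.11×812 = 89.3 N.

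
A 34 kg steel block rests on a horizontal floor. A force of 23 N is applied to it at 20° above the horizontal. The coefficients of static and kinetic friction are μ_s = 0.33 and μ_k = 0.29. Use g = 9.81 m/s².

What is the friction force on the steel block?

f ≈ 21.6 N

The vertical component of P reduces the normal force: N = m g − P sin α = 333.5 − 7.866 = 325.7 N.
Horizontally, friction must balance P cos α = 21.61 N.
The static-friction limit is μ_s N = 107.5 N.
Since 21.61 N does not exceed the limit, the steel block stays at rest and f = 21.6 N.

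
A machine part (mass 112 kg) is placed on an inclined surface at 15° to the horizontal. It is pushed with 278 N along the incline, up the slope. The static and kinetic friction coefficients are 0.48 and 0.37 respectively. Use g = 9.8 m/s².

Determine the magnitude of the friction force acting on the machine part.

The normal reaction is N = m g cos θ = 1060 N.
The friction needed for equilibrium is m g sin θ − P = 284.1 − 278 = 6.08 N, measured positive up-slope.
Static friction can supply at most μ_s N = 508.9 N.
Since |6.08| ≤ 508.9 N, no slip — friction simply equals what equilibrium demands.

f ≈ 6.08 N (up the incline)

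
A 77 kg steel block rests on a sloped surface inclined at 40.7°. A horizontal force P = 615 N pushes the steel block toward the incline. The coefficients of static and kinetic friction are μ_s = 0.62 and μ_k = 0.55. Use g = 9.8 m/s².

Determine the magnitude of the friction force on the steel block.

Resolve perpendicular to the incline: N = m g cos θ + P sin θ = 77×9.8×cos 40.7° + 615×sin 40.7° = 973.1 N.
Along the incline, the net driving force (taking up-slope positive) is P cos θ − m g sin θ = 466.3 − 492.1 = -25.82 N, so equilibrium requires friction f = 25.82 N (up-slope).
The limit of static friction is μ_s N = 603.3 N.
Since 25.82 N is within the 603.3 N limit, the steel block stays put and friction is exactly 25.8 N.

f ≈ 25.8 N (up the incline)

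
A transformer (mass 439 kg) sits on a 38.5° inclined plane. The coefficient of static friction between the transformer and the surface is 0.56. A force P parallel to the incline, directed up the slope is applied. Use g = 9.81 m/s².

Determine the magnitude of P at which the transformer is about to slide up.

At impending motion up the slope, friction acts down-slope at its limit: f = μ_s N.
P is parallel to the surface, so N = m g cos θ = 3370 N.
Along the incline: P = m g sin θ + μ_s N = 2680 + 0.56×3370 = 4570 N.

P ≈ 4570 N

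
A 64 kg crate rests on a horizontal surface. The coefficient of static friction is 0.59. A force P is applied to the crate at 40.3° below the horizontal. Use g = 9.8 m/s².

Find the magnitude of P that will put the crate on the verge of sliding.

N = m g + P sin α (the push presses the crate into the horizontal surface).
At impending slip, P cos α = μ_s N = μ_s (m g + P sin α).
Solving: P (cos α − μ_s sin α) = μ_s m g → P = 0.59×627/(cos 40.3° − 0.59 sin 40.3°) = 370/0.3811 = 971 N.

P ≈ 971 N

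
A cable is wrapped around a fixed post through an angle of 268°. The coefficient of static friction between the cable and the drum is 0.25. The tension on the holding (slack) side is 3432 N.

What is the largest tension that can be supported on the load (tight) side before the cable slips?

T_max ≈ 11100 N

At impending slip the capstan equation gives T₂/T₁ = e^{μβ} with β in radians.
β = 268° × π/180 = 4.677 rad.
e^{μβ} = e^{0.25×4.677} = 3.22.
T₂ = T₁ · e^{μβ} = 3432 × 3.22 = 11100 N.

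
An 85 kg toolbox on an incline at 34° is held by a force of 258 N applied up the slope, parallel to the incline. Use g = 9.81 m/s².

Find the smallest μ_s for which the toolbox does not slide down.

μ_s,min ≈ 0.301

N = m g cos θ = 691.3 N.
Friction must make up the shortfall along the incline: f = m g sin θ − P = 466.3 − 258 = 208.3 N.
At the threshold f = μ_s N, so μ_s,min = 208.3/691.3 = 0.301.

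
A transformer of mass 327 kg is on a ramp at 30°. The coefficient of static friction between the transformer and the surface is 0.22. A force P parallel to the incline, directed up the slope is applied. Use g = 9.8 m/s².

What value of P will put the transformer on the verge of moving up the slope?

At impending motion up the slope, friction acts down-slope at its limit: f = μ_s N.
P is parallel to the surface, so N = m g cos θ = 2780 N.
Along the incline: P = m g sin θ + μ_s N = 1600 + 0.22×2780 = 2210 N.

P ≈ 2210 N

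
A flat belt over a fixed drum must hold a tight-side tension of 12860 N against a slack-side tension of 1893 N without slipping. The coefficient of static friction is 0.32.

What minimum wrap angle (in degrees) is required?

T₂/T₁ = e^{μβ} → β = ln(T₂/T₁)/μ.
β = ln(12860/1893)/0.32 = 1.916/0.32 = 5.987 rad.
In degrees: β = 5.987 × 180/π = 343°.

β_min ≈ 343°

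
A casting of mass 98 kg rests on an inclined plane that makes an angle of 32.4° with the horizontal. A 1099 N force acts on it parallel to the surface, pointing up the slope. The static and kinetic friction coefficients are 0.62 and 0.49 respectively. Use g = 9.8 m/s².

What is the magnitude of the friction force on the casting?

f ≈ 397 N (down the incline)

The normal reaction is N = m g cos θ = 810.9 N.
For equilibrium along the incline the friction force must supply f = m g sin θ − P = 514.6 − 1099 = -584.4 N (positive meaning up-slope).
Maximum static friction available: μ_s N = 0.62 × 810.9 = 502.8 N.
Since |-584.4| > 502.8 N, static friction cannot hold it; the casting slides up the incline and kinetic friction applies: f = μ_k N = 0.49 × 810.9 = 397 N.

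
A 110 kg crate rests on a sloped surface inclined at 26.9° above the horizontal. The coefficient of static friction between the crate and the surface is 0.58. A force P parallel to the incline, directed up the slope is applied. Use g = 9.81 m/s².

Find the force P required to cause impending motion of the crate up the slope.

At impending motion up the slope, friction acts down-slope at its limit: f = μ_s N.
P is parallel to the surface, so N = m g cos θ = 962 N.
Along the incline: P = m g sin θ + μ_s N = 488 + 0.58×962 = 1050 N.

P ≈ 1050 N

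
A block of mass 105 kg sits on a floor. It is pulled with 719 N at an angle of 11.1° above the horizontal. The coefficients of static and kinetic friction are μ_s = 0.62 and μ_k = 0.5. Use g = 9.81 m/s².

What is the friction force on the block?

f ≈ 446 N

N = m g − P sin α = 1030 − 719×sin 11.1° = 891.6 N.
The horizontal driving force is P cos α = 705.5 N, so equilibrium needs friction f = 705.5 N.
The static-friction limit is μ_s N = 552.8 N.
The required friction exceeds μ_s N, so the block moves and f = μ_k N = 446 N.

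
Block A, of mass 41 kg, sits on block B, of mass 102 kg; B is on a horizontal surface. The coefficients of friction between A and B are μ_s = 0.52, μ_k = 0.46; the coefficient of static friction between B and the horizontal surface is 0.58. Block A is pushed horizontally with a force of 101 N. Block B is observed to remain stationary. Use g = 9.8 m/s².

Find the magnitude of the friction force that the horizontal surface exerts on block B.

The normal force B exerts on A is simply A's weight, N₁ = 401.8 N.
So the A–B interface can sustain at most μ_s N₁ = 208.9 N of static friction.
Since P = 101 N ≤ 208.9 N, A does not slip on B; friction on A equals P = 101 N.
B experiences an equal 101 N forward from A (third law). B is in equilibrium, so the floor supplies f₂ = 101 N of static friction (limit μ_s(m_A+m_B)g = 812.8 N, not exceeded).

f ≈ 101 N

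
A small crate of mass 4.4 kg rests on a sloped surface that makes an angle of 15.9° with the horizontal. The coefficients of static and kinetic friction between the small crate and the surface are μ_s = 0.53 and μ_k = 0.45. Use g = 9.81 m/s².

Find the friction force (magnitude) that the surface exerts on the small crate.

f ≈ 11.8 N (up the incline)

Perpendicular to the surface, N = m g cos θ = 4.4·9.81·cos 15.9° = 41.51 N.
For equilibrium along the incline, friction must balance the weight component: f = m g sin θ = 11.83 N up the slope.
Static friction can supply at most μ_s N = 22 N.
Since |11.83| ≤ 22 N, the small crate remains in static equilibrium and friction takes exactly the required value.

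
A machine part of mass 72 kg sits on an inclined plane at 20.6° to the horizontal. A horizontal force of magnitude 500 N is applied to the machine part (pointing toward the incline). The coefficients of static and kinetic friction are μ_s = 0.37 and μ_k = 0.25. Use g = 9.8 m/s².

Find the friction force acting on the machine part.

The horizontal push has a component P sin θ into the surface, so N = m g cos θ + P sin θ = 660.5 + 175.9 = 836.4 N.
Parallel to the incline: P cos θ − m g sin θ = 468 − 248.3 = 219.8 N; the friction needed to balance this is 219.8 N acting down the slope.
Maximum static friction: μ_s N = 0.37 × 836.4 = 309.5 N.
|f_req| = 219.8 ≤ 309.5 N → the machine part is in equilibrium; friction equals the required value.

f ≈ 220 N (down the incline)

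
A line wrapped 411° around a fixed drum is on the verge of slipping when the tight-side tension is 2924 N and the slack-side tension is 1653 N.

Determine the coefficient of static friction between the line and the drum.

μ ≈ 0.0795

T₂/T₁ = e^{μβ} → μ = ln(T₂/T₁)/β.
β = 411° = 7.173 rad.
μ = ln(2924/1653)/7.173 = ln(1.769)/7.173 = 0.0795.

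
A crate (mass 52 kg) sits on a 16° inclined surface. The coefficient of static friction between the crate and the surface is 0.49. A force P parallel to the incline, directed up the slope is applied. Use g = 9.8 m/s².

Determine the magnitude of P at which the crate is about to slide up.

At impending motion up the slope, friction acts down-slope at its limit: f = μ_s N.
P is parallel to the surface, so N = m g cos θ = 490 N.
Along the incline: P = m g sin θ + μ_s N = 140 + 0.49×490 = 380 N.

P ≈ 380 N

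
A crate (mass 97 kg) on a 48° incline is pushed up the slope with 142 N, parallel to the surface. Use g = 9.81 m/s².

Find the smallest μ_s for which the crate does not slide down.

N = m g cos θ = 636.7 N.
Friction must make up the shortfall along the incline: f = m g sin θ − P = 707.2 − 142 = 565.2 N.
At the threshold f = μ_s N, so μ_s,min = 565.2/636.7 = 0.888.

μ_s,min ≈ 0.888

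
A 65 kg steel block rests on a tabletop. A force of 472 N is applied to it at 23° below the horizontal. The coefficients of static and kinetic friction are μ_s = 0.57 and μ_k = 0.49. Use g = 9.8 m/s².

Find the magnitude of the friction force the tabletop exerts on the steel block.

f ≈ 434 N

N = m g + P sin α = 637 + 472×sin 23° = 821.4 N.
Horizontally, friction must balance P cos α = 434.5 N.
The static-friction limit is μ_s N = 468.2 N.
Since 434.5 N does not exceed the limit, the steel block stays at rest and f = 434 N.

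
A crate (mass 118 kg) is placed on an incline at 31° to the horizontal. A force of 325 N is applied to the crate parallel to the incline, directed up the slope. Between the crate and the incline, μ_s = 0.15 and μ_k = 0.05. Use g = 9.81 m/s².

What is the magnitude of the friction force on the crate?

Normal force: N = m g cos θ = 118 × 9.81 × cos 31° = 992.2 N.
For equilibrium along the incline the friction force must supply f = m g sin θ − P = 596.2 − 325 = 271.2 N (positive meaning up-slope).
Static friction can supply at most μ_s N = 148.8 N.
Since |271.2| > 148.8 N, static friction cannot hold it; the crate slides down the incline and kinetic friction applies: f = μ_k N = 0.05 × 992.2 = 49.6 N.

f ≈ 49.6 N (up the incline)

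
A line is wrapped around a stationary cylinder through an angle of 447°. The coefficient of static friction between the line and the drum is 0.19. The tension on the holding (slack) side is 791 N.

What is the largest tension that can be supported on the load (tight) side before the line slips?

At impending slip the capstan equation gives T₂/T₁ = e^{μβ} with β in radians.
β = 447° × π/180 = 7.802 rad.
e^{μβ} = e^{0.19×7.802} = 4.403.
T₂ = T₁ · e^{μβ} = 791 × 4.403 = 3480 N.

T_max ≈ 3480 N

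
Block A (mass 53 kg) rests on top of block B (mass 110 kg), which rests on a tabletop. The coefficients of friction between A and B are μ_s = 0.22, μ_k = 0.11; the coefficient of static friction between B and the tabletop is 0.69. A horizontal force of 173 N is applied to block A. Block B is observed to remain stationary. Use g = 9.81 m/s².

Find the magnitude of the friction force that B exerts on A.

f ≈ 57.2 N

The normal force B exerts on A is simply A's weight, N₁ = 519.9 N.
Maximum static friction on A from B: μ_s N₁ = 0.22×519.9 = 114.4 N.
P = 173 N exceeds that limit, so A slips over B and the interface friction becomes kinetic: f₁ = μ_k N₁ = 0.11×519.9 = 57.2 N.
B experiences an equal 57.2 N forward from A (third law). B is in equilibrium, so the floor supplies f₂ = 57.2 N of static friction (limit μ_s(m_A+m_B)g = 1103 N, not exceeded).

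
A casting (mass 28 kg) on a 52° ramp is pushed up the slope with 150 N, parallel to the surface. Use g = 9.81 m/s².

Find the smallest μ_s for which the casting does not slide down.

N = m g cos θ = 169.1 N.
Friction must make up the shortfall along the incline: f = m g sin θ − P = 216.5 − 150 = 66.45 N.
At the threshold f = μ_s N, so μ_s,min = 66.45/169.1 = 0.393.

μ_s,min ≈ 0.393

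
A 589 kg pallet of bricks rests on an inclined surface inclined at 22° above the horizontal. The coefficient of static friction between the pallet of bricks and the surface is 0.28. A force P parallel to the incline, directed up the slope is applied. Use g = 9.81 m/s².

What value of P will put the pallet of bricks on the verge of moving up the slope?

At impending motion up the slope, friction acts down-slope at its limit: f = μ_s N.
P is parallel to the surface, so N = m g cos θ = 5360 N.
Along the incline: P = m g sin θ + μ_s N = 2160 + 0.28×5360 = 3660 N.

P ≈ 3660 N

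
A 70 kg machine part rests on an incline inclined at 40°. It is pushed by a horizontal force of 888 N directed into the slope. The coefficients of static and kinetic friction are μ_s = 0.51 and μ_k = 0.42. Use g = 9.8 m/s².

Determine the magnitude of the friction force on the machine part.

f ≈ 239 N (down the incline)

The horizontal push has a component P sin θ into the surface, so N = m g cos θ + P sin θ = 525.5 + 570.8 = 1096 N.
Parallel to the incline: P cos θ − m g sin θ = 680.2 − 441 = 239.3 N; the friction needed to balance this is 239.3 N acting down the slope.
The limit of static friction is μ_s N = 559.1 N.
|f_req| = 239.3 ≤ 559.1 N → the machine part is in equilibrium; friction equals the required value.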